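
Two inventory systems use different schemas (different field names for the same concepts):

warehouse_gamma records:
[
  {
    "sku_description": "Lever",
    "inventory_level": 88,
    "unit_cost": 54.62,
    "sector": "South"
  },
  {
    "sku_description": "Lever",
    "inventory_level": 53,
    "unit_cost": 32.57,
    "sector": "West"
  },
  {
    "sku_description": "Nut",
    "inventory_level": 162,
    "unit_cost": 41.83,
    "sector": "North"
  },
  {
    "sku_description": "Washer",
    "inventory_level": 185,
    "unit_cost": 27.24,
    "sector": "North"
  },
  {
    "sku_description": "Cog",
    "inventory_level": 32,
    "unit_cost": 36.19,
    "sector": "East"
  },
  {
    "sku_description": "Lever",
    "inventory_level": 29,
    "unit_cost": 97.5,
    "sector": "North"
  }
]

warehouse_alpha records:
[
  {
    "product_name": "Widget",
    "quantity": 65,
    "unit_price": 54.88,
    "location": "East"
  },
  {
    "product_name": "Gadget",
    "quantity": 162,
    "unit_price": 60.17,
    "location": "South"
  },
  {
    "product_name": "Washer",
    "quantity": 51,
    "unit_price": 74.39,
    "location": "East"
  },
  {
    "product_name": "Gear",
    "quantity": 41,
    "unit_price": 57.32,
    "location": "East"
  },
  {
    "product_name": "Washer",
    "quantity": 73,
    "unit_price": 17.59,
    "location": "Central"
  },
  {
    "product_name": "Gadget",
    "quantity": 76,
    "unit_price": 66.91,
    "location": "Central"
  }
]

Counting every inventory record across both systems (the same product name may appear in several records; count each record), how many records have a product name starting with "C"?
1

Schema mapping: "sku_description" (warehouse_gamma) = "product_name" (warehouse_alpha) = product name

Records with product name starting with "C" in warehouse_gamma: 1
Records with product name starting with "C" in warehouse_alpha: 0

Total: 1 + 0 = 1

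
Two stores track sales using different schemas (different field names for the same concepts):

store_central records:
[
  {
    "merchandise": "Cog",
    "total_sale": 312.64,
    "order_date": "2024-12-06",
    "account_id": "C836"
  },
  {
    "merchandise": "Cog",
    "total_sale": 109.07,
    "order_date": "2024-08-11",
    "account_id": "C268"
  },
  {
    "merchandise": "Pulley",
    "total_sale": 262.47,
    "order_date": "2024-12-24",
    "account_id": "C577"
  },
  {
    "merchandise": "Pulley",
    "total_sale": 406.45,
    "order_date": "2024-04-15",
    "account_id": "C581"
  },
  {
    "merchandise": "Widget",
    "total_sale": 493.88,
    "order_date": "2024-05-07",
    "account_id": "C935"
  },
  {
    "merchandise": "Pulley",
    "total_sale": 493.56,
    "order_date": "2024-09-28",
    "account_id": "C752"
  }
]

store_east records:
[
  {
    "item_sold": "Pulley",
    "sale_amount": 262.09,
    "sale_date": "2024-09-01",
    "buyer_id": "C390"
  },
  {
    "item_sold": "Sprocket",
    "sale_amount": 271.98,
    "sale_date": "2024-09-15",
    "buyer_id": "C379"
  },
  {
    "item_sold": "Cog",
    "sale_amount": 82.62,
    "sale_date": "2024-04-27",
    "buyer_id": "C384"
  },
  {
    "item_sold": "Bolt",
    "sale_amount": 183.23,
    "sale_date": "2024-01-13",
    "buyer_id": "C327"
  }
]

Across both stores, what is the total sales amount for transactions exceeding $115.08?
2686.3

Schema mapping: "total_sale" (store_central) = "sale_amount" (store_east) = sale amount

Sum of sales > $115.08 in store_central: 1969.0
Sum of sales > $115.08 in store_east: 717.3

Total: 1969.0 + 717.3 = 2686.3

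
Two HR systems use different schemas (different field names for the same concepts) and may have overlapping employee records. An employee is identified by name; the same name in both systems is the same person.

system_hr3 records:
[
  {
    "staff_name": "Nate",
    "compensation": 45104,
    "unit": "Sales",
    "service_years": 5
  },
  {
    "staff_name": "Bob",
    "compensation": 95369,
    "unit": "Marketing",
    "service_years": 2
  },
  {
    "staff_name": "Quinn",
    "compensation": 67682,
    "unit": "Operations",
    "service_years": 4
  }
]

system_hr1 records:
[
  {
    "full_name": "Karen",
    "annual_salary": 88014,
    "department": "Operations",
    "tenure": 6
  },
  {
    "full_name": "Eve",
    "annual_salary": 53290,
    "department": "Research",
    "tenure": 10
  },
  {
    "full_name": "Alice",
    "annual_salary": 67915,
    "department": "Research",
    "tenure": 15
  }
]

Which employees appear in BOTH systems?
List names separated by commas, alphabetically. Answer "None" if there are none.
None

Schema mapping: "staff_name" (system_hr3) = "full_name" (system_hr1) = employee name

Names in system_hr3: ['Bob', 'Nate', 'Quinn']
Names in system_hr1: ['Alice', 'Eve', 'Karen']

Intersection: None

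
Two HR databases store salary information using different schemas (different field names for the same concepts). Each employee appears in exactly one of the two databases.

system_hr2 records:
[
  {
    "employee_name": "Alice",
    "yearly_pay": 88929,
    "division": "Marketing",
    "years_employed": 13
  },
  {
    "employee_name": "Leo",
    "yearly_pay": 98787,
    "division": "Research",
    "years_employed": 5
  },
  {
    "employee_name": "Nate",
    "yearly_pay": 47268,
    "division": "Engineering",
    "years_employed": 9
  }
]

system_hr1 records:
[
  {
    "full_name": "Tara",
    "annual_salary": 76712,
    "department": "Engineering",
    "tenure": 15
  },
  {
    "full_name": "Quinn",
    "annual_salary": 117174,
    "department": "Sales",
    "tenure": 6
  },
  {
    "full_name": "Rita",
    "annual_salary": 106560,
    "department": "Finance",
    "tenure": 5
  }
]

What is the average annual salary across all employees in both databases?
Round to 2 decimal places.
89238.33

Schema mapping: "yearly_pay" (system_hr2) = "annual_salary" (system_hr1) = annual salary

All salaries: [88929, 98787, 47268, 76712, 117174, 106560]
Sum: 535430
Count: 6
Average: 535430 / 6 = 89238.33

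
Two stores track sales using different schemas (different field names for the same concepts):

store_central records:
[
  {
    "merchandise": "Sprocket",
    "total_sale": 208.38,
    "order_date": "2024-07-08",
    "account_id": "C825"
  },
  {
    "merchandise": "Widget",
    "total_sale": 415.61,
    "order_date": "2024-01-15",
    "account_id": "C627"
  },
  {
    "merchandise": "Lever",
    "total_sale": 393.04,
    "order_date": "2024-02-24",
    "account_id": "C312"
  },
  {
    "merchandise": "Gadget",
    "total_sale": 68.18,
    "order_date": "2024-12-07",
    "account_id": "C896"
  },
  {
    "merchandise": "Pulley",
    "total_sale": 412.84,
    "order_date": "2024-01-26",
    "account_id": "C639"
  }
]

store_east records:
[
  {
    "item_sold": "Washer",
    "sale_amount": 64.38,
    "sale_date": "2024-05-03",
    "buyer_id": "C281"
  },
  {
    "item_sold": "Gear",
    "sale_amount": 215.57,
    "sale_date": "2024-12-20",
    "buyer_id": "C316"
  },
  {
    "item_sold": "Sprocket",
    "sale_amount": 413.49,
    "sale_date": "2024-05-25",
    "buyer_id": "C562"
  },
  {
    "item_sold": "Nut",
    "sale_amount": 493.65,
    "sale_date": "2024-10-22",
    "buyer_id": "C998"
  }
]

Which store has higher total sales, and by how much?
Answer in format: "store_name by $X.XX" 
store_central by $310.96

Schema mapping: "total_sale" (store_central) = "sale_amount" (store_east) = sale amount

Total for store_central: 1498.05
Total for store_east: 1187.09

Difference: |1498.05 - 1187.09| = 310.96
store_central has higher sales by $310.96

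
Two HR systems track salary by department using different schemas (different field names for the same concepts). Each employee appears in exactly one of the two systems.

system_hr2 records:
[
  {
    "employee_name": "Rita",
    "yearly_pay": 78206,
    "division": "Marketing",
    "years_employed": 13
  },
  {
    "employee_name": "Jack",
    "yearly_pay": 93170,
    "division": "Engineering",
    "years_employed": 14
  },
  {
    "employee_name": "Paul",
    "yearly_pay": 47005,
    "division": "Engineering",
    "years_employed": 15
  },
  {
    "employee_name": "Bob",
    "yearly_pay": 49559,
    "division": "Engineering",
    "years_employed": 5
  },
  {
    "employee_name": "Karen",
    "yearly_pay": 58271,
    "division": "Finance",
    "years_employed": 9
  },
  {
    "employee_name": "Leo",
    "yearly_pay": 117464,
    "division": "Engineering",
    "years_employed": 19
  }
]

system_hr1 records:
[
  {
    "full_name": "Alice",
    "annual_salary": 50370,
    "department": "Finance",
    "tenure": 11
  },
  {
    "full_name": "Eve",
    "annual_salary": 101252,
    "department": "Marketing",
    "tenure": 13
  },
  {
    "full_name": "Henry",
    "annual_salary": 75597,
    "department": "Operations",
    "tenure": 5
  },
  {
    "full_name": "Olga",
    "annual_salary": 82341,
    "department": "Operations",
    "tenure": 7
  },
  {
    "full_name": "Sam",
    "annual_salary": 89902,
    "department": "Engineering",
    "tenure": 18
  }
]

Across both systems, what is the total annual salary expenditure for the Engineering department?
397100

Schema mappings:
- "division" (system_hr2) = "department" (system_hr1) = department
- "yearly_pay" (system_hr2) = "annual_salary" (system_hr1) = salary

Engineering salaries from system_hr2: 307198
Engineering salaries from system_hr1: 89902

Total: 307198 + 89902 = 397100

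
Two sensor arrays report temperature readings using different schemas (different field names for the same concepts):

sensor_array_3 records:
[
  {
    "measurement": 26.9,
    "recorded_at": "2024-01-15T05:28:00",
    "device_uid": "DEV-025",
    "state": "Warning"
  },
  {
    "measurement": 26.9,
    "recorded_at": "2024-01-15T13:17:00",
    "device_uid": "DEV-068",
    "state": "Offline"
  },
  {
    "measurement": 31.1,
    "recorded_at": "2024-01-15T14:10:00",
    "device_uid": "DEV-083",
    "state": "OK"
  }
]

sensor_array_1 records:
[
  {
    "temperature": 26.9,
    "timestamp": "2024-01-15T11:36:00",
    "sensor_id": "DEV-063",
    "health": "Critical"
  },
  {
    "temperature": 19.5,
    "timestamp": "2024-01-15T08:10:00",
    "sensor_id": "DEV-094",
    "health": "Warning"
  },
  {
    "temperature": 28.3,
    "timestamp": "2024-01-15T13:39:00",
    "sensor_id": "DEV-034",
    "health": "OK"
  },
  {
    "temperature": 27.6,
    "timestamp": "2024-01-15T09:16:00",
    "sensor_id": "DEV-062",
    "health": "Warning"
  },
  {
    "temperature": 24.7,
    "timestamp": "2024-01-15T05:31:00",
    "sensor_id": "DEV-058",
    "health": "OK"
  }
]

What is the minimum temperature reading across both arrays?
19.5

Schema mapping: "measurement" (sensor_array_3) = "temperature" (sensor_array_1) = temperature reading

Minimum in sensor_array_3: 26.9
Minimum in sensor_array_1: 19.5

Overall minimum: min(26.9, 19.5) = 19.5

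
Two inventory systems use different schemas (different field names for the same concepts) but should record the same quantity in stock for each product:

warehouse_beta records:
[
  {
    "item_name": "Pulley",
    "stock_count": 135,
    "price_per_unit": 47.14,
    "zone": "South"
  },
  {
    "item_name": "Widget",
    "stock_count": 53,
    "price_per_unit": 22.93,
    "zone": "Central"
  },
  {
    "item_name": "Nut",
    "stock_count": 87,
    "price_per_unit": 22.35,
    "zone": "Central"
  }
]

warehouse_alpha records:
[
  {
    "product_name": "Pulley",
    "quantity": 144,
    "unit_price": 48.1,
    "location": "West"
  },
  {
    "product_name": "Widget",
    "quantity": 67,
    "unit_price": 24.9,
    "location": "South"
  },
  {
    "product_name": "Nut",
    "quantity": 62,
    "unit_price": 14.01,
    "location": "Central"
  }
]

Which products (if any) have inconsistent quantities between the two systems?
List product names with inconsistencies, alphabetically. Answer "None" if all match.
Nut, Pulley, Widget

Schema mappings:
- "item_name" (warehouse_beta) = "product_name" (warehouse_alpha) = product name
- "stock_count" (warehouse_beta) = "quantity" (warehouse_alpha) = quantity

Comparison:
  Pulley: 135 vs 144 - MISMATCH
  Widget: 53 vs 67 - MISMATCH
  Nut: 87 vs 62 - MISMATCH

Products with inconsistencies: Nut, Pulley, Widget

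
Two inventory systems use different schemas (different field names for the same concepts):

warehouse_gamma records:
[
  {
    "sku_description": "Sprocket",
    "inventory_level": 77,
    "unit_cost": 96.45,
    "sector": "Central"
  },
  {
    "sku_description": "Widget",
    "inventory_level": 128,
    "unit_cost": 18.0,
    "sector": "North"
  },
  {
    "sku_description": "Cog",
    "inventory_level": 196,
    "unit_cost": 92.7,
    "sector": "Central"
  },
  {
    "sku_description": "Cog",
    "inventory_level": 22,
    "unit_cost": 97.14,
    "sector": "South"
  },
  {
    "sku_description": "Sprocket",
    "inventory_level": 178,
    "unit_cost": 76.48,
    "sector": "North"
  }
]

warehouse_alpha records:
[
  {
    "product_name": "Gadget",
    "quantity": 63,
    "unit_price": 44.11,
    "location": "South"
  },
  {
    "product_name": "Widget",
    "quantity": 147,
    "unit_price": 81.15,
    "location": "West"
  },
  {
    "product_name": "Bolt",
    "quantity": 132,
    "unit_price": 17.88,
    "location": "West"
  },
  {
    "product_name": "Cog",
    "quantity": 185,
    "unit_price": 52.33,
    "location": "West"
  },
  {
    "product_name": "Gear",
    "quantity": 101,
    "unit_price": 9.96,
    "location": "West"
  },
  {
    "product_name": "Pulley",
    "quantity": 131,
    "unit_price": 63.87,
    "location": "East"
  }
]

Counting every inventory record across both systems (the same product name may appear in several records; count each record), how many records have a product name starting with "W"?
2

Schema mapping: "sku_description" (warehouse_gamma) = "product_name" (warehouse_alpha) = product name

Records with product name starting with "W" in warehouse_gamma: 1
Records with product name starting with "W" in warehouse_alpha: 1

Total: 1 + 1 = 2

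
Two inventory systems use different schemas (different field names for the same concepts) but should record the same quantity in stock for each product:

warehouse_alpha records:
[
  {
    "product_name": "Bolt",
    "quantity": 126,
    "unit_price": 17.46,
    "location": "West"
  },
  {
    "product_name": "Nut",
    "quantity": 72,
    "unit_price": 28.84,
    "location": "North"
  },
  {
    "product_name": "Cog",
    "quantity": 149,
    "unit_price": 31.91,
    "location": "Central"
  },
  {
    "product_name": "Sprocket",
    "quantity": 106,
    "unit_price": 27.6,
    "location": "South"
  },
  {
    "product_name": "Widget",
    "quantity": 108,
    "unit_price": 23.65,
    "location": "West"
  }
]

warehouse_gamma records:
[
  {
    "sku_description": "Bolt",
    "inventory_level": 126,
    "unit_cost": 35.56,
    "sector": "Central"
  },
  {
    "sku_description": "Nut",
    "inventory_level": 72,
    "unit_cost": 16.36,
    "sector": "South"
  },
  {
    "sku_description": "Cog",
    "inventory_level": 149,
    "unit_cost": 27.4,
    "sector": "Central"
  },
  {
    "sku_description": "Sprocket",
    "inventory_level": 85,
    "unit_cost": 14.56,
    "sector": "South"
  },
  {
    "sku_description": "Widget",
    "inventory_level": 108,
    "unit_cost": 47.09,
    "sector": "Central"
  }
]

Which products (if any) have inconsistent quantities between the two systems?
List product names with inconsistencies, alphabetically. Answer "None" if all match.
Sprocket

Schema mappings:
- "product_name" (warehouse_alpha) = "sku_description" (warehouse_gamma) = product name
- "quantity" (warehouse_alpha) = "inventory_level" (warehouse_gamma) = quantity

Comparison:
  Bolt: 126 vs 126 - MATCH
  Nut: 72 vs 72 - MATCH
  Cog: 149 vs 149 - MATCH
  Sprocket: 106 vs 85 - MISMATCH
  Widget: 108 vs 108 - MATCH

Products with inconsistencies: Sprocket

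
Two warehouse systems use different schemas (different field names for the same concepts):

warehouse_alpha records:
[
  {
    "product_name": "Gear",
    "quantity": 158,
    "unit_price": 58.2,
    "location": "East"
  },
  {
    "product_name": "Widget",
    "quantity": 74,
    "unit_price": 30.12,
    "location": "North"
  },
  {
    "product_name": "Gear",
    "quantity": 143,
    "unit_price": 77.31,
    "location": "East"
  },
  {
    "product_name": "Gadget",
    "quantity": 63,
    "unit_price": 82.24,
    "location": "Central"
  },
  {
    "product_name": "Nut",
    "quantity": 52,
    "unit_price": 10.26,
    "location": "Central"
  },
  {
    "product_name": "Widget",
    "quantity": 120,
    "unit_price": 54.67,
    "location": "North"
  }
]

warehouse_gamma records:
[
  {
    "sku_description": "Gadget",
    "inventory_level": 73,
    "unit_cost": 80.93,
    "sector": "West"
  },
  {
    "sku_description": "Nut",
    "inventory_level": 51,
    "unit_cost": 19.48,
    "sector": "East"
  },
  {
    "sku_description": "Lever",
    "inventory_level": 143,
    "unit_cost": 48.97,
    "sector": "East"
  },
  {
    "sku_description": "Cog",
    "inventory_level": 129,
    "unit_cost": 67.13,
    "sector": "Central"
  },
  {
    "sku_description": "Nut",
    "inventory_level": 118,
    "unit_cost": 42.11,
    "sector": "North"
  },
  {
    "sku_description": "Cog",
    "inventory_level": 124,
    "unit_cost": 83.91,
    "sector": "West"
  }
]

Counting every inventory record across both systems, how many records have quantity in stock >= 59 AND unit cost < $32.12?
1

Schema mappings:
- "quantity" (warehouse_alpha) = "inventory_level" (warehouse_gamma) = quantity
- "unit_price" (warehouse_alpha) = "unit_cost" (warehouse_gamma) = unit cost

Records meeting both conditions in warehouse_alpha: 1
Records meeting both conditions in warehouse_gamma: 0

Total: 1 + 0 = 1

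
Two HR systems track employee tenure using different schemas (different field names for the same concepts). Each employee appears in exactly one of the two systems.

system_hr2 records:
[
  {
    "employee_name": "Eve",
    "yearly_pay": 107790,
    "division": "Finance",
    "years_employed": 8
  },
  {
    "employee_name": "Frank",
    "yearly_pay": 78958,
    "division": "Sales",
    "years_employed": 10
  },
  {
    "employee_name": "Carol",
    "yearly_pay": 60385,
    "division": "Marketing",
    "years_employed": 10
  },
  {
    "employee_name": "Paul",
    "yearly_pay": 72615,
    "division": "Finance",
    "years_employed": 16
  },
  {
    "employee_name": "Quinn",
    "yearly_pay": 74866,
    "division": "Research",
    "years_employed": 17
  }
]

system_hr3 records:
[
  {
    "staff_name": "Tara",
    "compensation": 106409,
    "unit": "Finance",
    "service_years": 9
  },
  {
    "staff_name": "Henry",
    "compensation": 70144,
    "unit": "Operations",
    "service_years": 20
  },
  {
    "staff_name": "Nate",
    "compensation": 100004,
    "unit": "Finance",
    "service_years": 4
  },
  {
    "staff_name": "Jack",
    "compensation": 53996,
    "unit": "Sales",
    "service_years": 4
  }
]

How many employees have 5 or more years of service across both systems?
7

Reconcile schemas: "years_employed" (system_hr2) = "service_years" (system_hr3) = years of service

From system_hr2: 5 employees with >= 5 years
From system_hr3: 2 employees with >= 5 years

Total: 5 + 2 = 7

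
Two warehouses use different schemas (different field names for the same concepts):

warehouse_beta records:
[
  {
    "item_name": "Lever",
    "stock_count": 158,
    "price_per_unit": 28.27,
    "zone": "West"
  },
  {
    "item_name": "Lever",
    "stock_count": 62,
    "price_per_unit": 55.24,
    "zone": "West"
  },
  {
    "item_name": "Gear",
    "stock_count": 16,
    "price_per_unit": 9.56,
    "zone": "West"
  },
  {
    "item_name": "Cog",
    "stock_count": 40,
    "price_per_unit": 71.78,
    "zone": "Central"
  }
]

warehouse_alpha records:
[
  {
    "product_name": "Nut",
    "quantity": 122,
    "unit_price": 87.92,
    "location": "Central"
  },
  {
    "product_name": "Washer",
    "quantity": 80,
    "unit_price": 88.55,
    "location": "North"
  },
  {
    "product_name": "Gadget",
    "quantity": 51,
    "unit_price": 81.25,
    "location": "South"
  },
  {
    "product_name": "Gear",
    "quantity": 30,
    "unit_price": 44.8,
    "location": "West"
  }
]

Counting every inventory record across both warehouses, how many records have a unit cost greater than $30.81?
6

Schema mapping: "price_per_unit" (warehouse_beta) = "unit_price" (warehouse_alpha) = unit cost

Records > $30.81 in warehouse_beta: 2
Records > $30.81 in warehouse_alpha: 4

Total count: 2 + 4 = 6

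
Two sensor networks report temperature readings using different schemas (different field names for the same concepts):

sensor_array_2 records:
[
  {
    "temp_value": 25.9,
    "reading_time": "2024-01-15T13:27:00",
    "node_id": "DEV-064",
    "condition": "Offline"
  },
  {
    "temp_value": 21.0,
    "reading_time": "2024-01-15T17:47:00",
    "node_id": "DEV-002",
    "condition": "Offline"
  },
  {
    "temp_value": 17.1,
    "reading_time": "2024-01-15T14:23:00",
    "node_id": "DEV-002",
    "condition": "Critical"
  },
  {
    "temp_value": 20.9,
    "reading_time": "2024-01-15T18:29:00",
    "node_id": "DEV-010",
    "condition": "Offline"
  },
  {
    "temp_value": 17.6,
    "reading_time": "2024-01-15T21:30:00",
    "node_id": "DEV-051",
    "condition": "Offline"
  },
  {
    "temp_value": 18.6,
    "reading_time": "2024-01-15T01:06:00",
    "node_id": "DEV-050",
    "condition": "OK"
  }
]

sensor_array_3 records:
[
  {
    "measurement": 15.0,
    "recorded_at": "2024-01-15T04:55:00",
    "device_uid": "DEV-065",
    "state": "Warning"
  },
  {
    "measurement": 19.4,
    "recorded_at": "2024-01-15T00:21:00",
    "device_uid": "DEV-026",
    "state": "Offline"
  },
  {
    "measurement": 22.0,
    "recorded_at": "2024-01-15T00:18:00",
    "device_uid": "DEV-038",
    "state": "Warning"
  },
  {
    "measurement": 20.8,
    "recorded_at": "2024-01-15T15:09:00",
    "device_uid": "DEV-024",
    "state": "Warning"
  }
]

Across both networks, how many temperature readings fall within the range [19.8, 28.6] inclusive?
5

Schema mapping: "temp_value" (sensor_array_2) = "measurement" (sensor_array_3) = temperature

Readings in [19.8, 28.6] from sensor_array_2: 3
Readings in [19.8, 28.6] from sensor_array_3: 2

Total count: 3 + 2 = 5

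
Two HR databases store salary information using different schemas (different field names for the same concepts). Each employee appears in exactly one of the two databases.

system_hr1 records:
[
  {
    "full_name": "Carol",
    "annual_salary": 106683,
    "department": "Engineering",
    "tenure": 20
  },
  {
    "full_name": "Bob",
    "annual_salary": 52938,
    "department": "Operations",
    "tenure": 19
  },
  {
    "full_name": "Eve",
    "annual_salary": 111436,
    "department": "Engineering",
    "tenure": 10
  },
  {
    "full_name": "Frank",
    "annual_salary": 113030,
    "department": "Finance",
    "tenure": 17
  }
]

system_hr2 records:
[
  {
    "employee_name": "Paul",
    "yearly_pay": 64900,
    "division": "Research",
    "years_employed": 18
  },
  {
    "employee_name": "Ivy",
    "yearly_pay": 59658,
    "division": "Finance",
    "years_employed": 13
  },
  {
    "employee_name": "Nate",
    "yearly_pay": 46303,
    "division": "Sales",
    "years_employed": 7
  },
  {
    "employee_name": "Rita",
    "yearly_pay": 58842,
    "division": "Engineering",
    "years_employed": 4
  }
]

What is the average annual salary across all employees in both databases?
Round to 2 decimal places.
76723.75

Schema mapping: "annual_salary" (system_hr1) = "yearly_pay" (system_hr2) = annual salary

All salaries: [106683, 52938, 111436, 113030, 64900, 59658, 46303, 58842]
Sum: 613790
Count: 8
Average: 613790 / 8 = 76723.75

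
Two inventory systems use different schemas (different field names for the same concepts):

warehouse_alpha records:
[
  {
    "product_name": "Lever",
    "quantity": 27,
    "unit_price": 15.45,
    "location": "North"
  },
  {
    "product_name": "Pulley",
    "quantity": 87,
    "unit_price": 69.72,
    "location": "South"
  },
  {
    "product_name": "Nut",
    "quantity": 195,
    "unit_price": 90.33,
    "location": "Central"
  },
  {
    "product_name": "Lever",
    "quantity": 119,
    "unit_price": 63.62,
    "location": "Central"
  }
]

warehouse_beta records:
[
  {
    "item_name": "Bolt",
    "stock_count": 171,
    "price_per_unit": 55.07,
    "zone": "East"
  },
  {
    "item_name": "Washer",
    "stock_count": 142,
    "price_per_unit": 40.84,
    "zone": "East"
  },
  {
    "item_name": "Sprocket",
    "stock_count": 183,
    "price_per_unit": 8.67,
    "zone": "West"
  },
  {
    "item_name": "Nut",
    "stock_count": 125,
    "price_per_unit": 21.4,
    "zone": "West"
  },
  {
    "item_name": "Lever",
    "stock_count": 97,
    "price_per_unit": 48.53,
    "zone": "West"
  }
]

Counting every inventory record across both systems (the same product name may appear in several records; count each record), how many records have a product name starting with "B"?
1

Schema mapping: "product_name" (warehouse_alpha) = "item_name" (warehouse_beta) = product name

Records with product name starting with "B" in warehouse_alpha: 0
Records with product name starting with "B" in warehouse_beta: 1

Total: 0 + 1 = 1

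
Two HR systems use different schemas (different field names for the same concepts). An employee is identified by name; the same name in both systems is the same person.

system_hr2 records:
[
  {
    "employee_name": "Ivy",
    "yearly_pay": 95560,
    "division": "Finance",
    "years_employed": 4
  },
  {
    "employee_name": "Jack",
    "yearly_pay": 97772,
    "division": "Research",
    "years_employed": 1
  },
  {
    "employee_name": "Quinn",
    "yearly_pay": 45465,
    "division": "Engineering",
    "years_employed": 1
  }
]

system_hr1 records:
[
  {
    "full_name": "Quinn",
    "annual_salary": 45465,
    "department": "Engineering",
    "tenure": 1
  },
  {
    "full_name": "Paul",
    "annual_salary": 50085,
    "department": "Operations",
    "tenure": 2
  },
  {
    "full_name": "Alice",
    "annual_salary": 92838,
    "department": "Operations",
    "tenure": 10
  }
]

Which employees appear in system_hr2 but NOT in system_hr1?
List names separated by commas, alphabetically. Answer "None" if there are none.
Ivy, Jack

Schema mapping: "employee_name" (system_hr2) = "full_name" (system_hr1) = employee name

Names in system_hr2: ['Ivy', 'Jack', 'Quinn']
Names in system_hr1: ['Alice', 'Paul', 'Quinn']

In system_hr2 but not system_hr1: ['Ivy', 'Jack']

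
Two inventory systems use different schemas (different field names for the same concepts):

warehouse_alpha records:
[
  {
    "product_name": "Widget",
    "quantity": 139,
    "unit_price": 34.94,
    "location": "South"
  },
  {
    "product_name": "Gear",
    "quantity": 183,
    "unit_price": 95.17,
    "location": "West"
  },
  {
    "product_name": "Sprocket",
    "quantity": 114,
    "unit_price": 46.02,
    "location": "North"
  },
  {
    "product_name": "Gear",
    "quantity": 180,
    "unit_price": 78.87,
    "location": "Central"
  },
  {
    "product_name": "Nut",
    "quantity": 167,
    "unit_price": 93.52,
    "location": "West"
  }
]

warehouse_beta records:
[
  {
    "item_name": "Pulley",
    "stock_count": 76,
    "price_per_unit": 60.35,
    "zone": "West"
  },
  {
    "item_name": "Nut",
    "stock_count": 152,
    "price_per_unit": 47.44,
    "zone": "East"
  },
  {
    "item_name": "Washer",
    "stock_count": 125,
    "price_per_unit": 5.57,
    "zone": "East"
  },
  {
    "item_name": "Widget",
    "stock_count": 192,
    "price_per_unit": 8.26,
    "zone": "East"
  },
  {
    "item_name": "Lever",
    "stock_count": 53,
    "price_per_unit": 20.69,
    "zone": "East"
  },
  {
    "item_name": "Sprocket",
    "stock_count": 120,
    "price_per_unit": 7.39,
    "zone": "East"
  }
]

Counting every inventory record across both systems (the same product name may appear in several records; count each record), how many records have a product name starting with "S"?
2

Schema mapping: "product_name" (warehouse_alpha) = "item_name" (warehouse_beta) = product name

Records with product name starting with "S" in warehouse_alpha: 1
Records with product name starting with "S" in warehouse_beta: 1

Total: 1 + 1 = 2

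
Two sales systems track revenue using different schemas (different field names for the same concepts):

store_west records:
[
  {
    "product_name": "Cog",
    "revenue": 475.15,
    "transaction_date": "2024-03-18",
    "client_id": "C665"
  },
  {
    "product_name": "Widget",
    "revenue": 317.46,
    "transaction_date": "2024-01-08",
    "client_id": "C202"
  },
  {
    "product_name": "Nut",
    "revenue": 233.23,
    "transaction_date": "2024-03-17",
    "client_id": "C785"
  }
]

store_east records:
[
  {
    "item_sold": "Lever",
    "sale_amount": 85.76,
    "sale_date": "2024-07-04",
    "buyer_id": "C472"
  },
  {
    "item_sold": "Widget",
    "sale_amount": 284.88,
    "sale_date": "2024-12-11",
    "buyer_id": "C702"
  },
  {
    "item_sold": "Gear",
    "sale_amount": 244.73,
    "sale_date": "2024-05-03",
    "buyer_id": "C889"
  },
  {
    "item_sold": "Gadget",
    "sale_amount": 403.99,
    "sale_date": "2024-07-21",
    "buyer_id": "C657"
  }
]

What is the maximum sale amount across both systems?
475.15

Reconcile: "revenue" (store_west) = "sale_amount" (store_east) = sale amount

Maximum in store_west: 475.15
Maximum in store_east: 403.99

Overall maximum: max(475.15, 403.99) = 475.15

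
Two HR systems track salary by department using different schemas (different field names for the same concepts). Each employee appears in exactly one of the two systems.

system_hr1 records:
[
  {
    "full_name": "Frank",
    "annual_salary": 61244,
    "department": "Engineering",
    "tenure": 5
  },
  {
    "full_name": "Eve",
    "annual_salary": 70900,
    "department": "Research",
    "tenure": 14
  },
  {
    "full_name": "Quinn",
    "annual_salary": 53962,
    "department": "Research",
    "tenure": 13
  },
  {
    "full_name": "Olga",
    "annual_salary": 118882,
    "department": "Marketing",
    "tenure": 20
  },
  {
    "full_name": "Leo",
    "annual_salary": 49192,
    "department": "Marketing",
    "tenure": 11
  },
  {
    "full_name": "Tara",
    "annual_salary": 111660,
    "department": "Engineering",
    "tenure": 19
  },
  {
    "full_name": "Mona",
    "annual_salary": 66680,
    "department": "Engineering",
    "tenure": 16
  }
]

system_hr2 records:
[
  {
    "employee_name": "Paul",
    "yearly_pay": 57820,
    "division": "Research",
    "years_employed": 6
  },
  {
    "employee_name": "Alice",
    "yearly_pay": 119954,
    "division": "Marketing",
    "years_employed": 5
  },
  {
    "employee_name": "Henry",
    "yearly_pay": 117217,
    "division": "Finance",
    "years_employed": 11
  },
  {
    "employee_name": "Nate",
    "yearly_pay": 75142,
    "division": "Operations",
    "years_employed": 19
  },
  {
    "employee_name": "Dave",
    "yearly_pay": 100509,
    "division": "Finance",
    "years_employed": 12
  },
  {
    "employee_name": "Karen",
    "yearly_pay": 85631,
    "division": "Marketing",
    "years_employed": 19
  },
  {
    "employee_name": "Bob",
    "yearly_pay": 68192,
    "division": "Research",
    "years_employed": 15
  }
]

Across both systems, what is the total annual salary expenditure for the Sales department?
0

Schema mappings:
- "department" (system_hr1) = "division" (system_hr2) = department
- "annual_salary" (system_hr1) = "yearly_pay" (system_hr2) = salary

Sales salaries from system_hr1: 0
Sales salaries from system_hr2: 0

Total: 0 + 0 = 0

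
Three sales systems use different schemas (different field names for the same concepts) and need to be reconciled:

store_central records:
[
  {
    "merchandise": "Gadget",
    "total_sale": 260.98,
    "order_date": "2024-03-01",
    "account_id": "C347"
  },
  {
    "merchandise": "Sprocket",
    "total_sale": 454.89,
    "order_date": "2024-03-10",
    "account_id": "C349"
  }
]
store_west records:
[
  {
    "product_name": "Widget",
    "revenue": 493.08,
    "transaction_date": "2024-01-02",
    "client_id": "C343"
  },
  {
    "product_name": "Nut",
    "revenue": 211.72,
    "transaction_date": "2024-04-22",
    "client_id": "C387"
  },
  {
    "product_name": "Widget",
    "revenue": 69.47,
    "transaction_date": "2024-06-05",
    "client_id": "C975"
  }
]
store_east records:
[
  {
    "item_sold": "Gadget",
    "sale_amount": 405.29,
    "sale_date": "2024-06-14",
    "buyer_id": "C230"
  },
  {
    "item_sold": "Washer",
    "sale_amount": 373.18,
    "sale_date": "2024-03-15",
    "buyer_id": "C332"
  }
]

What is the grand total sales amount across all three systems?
2268.61

Schema reconciliation - all amount fields map to sale amount:

store_central (total_sale): 715.87
store_west (revenue): 774.27
store_east (sale_amount): 778.47

Grand total: 2268.61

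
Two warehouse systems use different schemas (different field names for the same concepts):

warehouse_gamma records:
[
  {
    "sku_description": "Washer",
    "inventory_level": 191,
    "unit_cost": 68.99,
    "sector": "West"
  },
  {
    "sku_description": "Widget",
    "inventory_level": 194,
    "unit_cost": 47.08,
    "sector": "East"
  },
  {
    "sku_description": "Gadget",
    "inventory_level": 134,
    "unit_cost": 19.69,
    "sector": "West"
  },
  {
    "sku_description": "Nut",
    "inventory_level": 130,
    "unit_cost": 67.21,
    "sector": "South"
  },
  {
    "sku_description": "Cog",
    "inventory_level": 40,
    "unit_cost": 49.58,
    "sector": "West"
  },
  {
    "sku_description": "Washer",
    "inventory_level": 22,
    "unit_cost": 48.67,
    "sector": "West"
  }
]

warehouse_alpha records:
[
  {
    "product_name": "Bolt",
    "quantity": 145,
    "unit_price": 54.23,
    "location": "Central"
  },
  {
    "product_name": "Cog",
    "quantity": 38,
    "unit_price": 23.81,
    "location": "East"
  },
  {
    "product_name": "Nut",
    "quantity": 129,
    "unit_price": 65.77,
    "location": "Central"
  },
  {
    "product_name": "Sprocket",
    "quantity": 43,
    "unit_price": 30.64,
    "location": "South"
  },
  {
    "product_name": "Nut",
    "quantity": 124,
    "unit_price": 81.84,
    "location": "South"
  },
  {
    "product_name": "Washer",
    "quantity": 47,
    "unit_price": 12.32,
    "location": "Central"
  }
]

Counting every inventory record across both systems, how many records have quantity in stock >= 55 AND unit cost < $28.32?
1

Schema mappings:
- "inventory_level" (warehouse_gamma) = "quantity" (warehouse_alpha) = quantity
- "unit_cost" (warehouse_gamma) = "unit_price" (warehouse_alpha) = unit cost

Records meeting both conditions in warehouse_gamma: 1
Records meeting both conditions in warehouse_alpha: 0

Total: 1 + 0 = 1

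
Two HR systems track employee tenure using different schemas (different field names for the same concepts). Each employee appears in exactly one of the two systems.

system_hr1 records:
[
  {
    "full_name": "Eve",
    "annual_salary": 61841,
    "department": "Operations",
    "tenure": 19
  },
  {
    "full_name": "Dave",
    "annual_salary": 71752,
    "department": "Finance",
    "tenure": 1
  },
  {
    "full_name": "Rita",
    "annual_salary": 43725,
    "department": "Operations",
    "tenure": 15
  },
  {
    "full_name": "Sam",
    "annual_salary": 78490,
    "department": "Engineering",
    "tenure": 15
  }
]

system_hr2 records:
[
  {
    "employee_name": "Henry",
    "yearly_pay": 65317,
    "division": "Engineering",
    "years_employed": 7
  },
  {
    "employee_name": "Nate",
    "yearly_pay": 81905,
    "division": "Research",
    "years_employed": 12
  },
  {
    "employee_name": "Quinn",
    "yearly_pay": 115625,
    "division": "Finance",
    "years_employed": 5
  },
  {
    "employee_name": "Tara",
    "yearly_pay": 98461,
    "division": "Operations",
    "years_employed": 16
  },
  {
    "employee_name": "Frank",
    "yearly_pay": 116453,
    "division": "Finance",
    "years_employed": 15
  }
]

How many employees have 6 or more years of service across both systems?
7

Reconcile schemas: "tenure" (system_hr1) = "years_employed" (system_hr2) = years of service

From system_hr1: 3 employees with >= 6 years
From system_hr2: 4 employees with >= 6 years

Total: 3 + 4 = 7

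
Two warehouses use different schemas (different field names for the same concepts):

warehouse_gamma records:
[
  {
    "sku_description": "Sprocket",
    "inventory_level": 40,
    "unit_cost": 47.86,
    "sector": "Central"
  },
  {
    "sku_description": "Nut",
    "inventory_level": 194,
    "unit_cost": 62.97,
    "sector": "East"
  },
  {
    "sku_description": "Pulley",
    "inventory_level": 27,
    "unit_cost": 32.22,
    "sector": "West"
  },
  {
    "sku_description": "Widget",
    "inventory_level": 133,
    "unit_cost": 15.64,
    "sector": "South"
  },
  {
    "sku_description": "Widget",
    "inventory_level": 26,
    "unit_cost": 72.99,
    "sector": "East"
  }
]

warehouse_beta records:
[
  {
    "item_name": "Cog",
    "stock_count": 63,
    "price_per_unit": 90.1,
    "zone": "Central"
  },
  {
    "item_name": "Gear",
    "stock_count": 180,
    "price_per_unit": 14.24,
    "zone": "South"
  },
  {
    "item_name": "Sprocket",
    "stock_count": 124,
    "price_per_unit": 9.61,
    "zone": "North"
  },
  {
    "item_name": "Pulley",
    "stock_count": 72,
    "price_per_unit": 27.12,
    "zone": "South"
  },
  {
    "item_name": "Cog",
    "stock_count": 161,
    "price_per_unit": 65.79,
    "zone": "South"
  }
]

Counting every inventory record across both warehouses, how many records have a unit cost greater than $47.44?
5

Schema mapping: "unit_cost" (warehouse_gamma) = "price_per_unit" (warehouse_beta) = unit cost

Records > $47.44 in warehouse_gamma: 3
Records > $47.44 in warehouse_beta: 2

Total count: 3 + 2 = 5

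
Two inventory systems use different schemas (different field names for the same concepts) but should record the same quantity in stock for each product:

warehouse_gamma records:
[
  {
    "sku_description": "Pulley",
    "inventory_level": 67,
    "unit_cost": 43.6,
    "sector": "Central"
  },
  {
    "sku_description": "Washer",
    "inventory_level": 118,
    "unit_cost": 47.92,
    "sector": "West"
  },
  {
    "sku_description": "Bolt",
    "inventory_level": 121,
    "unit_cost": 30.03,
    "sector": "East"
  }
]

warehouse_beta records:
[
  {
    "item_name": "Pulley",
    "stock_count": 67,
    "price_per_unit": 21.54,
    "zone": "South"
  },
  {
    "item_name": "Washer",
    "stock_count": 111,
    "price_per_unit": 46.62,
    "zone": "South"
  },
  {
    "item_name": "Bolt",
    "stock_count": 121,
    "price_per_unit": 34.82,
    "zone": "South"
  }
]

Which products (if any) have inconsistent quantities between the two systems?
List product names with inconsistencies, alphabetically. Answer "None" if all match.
Washer

Schema mappings:
- "sku_description" (warehouse_gamma) = "item_name" (warehouse_beta) = product name
- "inventory_level" (warehouse_gamma) = "stock_count" (warehouse_beta) = quantity

Comparison:
  Pulley: 67 vs 67 - MATCH
  Washer: 118 vs 111 - MISMATCH
  Bolt: 121 vs 121 - MATCH

Products with inconsistencies: Washer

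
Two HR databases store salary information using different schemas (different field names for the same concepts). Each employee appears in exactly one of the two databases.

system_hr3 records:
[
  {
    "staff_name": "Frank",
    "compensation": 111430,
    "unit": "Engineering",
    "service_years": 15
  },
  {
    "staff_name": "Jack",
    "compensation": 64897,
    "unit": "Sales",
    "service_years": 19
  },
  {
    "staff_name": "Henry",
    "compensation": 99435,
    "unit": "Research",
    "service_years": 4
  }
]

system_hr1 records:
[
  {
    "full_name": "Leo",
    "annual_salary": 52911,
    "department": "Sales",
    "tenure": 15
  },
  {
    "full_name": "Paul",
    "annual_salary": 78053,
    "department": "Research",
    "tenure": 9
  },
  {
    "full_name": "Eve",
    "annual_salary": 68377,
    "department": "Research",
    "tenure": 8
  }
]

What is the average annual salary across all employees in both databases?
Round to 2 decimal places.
79183.83

Schema mapping: "compensation" (system_hr3) = "annual_salary" (system_hr1) = annual salary

All salaries: [111430, 64897, 99435, 52911, 78053, 68377]
Sum: 475103
Count: 6
Average: 475103 / 6 = 79183.83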